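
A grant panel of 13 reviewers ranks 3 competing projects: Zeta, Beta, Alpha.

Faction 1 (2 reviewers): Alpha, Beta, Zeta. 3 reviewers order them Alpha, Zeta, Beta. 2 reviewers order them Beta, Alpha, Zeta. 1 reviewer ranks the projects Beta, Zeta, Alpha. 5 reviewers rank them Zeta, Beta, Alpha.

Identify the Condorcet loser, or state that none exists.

none

Pairwise majorities:
Zeta–Beta: Zeta 8–5.
Zeta vs Alpha: Zeta preferred on 1+5 = 6 ballots; Alpha wins 7–6.
Beta–Alpha: Beta 8–5.
Each project has at least one pairwise win (Zeta beats Beta; Beta beats Alpha; Alpha beats Zeta) — no Condorcet loser.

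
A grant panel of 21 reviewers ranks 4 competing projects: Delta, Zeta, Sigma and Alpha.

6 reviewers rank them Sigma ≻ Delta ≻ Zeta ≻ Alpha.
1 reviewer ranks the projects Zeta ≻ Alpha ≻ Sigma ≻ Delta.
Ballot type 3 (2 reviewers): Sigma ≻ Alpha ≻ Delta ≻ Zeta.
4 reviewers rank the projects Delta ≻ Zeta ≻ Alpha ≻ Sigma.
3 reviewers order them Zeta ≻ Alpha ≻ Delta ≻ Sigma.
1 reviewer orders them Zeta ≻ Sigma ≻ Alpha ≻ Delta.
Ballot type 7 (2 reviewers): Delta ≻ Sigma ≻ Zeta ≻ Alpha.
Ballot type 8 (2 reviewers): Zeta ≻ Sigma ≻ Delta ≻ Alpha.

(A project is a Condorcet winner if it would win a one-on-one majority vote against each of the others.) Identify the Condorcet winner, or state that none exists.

Check each pair by majority over 21 ballots:
Delta–Zeta: Delta 14–7.
Delta vs Sigma: Sigma, 12–9.
Delta–Alpha: Delta 14–7.
Zeta–Sigma: Zeta 11–10.
Zeta–Alpha: Zeta 19–2.
Sigma vs Alpha: Sigma, 13–8.
No project is unbeaten: Delta loses to Sigma; Zeta loses to Delta; Sigma loses to Zeta; Alpha loses to Delta. In particular Delta > Zeta > Sigma > Delta is a majority cycle — no Condorcet winner exists.

none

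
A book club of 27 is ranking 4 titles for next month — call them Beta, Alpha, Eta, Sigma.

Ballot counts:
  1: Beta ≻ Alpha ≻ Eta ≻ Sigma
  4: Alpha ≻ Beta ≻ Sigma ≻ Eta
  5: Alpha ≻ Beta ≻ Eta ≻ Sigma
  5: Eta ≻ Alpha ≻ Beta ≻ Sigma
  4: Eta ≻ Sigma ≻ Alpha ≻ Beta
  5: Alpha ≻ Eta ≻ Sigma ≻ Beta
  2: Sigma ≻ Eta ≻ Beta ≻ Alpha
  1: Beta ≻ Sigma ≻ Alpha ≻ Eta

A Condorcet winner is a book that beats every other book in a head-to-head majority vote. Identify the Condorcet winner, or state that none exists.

Check each pair by majority over 27 ballots:
Beta vs Alpha: Alpha, 23–4.
Beta vs Eta: Eta wins 16–11.
Beta–Sigma: Beta 16–11.
Alpha vs Eta: Alpha, 16–11.
Alpha vs Sigma: Alpha wins 20–7.
Eta vs Sigma: Eta wins 20–7.
Alpha wins every pairwise contest, so Alpha is the Condorcet winner.

Alpha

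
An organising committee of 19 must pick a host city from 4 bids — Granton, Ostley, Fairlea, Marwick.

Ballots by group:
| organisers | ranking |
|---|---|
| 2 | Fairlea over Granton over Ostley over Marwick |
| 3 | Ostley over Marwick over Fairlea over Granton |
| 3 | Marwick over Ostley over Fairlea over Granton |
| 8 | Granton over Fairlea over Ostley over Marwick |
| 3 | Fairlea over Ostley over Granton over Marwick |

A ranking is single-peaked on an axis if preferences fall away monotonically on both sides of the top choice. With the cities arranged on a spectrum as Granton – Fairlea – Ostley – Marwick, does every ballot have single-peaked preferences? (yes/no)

Axis positions: Granton=1, Fairlea=2, Ostley=3, Marwick=4.
Group 1 (peak Fairlea at position 2): ranking walks positions 2-1-3-4, expanding outward from the peak — single-peaked.
Group 2 (peak Ostley at position 3): ranking walks positions 3-4-2-1, expanding outward from the peak — single-peaked.
Group 3 (peak Marwick at position 4): ranking walks positions 4-3-2-1, expanding outward from the peak — single-peaked.
Group 4 (peak Granton at position 1): ranking walks positions 1-2-3-4, expanding outward from the peak — single-peaked.
Group 5 (peak Fairlea at position 2): ranking walks positions 2-3-1-4, expanding outward from the peak — single-peaked.
Every ranking is single-peaked on this axis.

yes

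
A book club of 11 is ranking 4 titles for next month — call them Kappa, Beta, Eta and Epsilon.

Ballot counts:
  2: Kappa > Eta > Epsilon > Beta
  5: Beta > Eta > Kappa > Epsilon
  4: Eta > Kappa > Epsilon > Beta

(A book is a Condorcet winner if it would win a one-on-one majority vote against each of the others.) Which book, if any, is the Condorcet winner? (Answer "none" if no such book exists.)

Eta

Pairwise majorities:
Kappa–Beta: Kappa 6–5.
Kappa vs Eta: Eta wins 9–2.
Kappa–Epsilon: Kappa 11–0.
Beta–Eta: Eta 6–5.
Beta–Epsilon: Epsilon 6–5.
Eta–Epsilon: Eta 11–0.
Eta beats each of Kappa, Beta, Epsilon — Eta is the Condorcet winner.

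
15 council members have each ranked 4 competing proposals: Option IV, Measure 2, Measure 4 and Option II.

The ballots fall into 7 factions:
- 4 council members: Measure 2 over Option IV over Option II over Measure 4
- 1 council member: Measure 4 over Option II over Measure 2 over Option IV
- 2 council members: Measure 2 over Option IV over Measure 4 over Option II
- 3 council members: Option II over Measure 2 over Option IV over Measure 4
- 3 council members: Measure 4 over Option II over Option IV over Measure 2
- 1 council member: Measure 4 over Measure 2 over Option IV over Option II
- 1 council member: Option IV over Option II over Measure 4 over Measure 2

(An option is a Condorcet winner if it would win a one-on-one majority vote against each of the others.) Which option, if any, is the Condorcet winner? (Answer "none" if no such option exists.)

Check each pair by majority over 15 ballots:
Option IV vs Measure 2: Measure 2 wins 11–4.
Option IV vs Measure 4: Option IV wins 10–5.
Option IV vs Option II: Option IV wins 8–7.
Measure 2–Measure 4: Measure 2 9–6.
Measure 2–Option II: Option II 8–7.
Measure 4 vs Option II: Option II, 8–7.
Each option drops at least one matchup (Option IV loses to Measure 2; Measure 2 loses to Option II; Measure 4 loses to Option IV; Option II loses to Option IV); the cycle Option IV beats Option II beats Measure 2 beats Option IV rules out a Condorcet winner.

none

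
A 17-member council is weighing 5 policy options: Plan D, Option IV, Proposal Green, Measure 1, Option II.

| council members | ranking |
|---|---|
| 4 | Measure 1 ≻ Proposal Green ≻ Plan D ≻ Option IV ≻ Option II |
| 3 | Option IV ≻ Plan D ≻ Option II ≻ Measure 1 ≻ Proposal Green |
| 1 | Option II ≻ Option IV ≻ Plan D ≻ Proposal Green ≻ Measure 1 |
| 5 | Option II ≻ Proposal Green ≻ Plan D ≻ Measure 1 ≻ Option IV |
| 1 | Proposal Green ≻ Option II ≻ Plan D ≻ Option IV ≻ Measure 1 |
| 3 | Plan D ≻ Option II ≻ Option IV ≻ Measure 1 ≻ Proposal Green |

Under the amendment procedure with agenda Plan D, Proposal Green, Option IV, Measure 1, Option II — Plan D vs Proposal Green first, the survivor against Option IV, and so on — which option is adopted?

Option II

Round 1: Plan D vs Proposal Green — 7–10, Proposal Green advances.
Round 2: Proposal Green vs Option IV — 10–7, Proposal Green advances.
Round 3: Proposal Green vs Measure 1 — 7–10, Measure 1 advances.
Round 4: Measure 1 vs Option II — 4–13, Option II advances.
Option II survives the agenda.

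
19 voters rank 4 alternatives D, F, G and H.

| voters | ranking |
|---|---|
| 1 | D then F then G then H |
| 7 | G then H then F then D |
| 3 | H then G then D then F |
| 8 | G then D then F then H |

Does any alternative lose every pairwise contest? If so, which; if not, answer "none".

Head-to-head results (19 voters):
D–F: D 12–7.
D vs G: D is ranked higher on 1 ballot, G on 18. G wins 18–1.
D–H: H 10–9.
F vs G: 1 for F, 18 for G — G by 18–1.
F vs H: 9 to 10, H.
G vs H: G, 16–3.
F loses to every other alternative — it is the Condorcet loser.

F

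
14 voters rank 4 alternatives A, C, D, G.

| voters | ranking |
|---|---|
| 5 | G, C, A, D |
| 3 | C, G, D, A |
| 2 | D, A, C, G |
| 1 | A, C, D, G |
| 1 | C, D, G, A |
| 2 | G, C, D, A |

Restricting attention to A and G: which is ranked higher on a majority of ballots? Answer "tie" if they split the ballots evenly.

Ballots ranking A above G: 2 + 1 = 3.
Ballots ranking G above A: 14 − 3 = 11.
G wins the head-to-head 11–3.

G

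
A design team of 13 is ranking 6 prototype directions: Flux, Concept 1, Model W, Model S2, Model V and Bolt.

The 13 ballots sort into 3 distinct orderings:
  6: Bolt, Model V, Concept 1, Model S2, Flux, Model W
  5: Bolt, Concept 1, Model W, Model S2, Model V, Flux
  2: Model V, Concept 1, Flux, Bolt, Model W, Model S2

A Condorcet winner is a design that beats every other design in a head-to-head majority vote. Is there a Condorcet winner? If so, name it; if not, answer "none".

Check each pair by majority over 13 ballots:
Flux vs Concept 1: 0 for Flux, 13 for Concept 1 — Concept 1 by 13–0.
Flux vs Model W: 6+2 = 8 for Flux, 5 for Model W — Flux by 8–5.
Flux vs Model S2: 2 for Flux, 11 for Model S2 — Model S2 by 11–2.
Flux vs Model V: Flux preferred on 0 ballots; Model V wins 13–0.
Flux vs Bolt: Flux preferred on 2 ballots; Bolt wins 11–2.
Concept 1 vs Model W: Concept 1 preferred on 6+5+2 = 13 ballots; Concept 1 wins 13–0.
Concept 1 vs Model S2: 13 to 0, Concept 1.
Concept 1 vs Model V: Concept 1 is ranked higher on 5 ballots, Model V on 8. Model V wins 8–5.
Concept 1 vs Bolt: Concept 1 is ranked higher on 2 ballots, Bolt on 11. Bolt wins 11–2.
Model W vs Model S2: Model W is ranked higher on 5+2 = 7 ballots, Model S2 on 6. Model W wins 7–6.
Model W vs Model V: Model W is ranked higher on 5 ballots, Model V on 8. Model V wins 8–5.
Model W vs Bolt: Model W preferred on 0 ballots; Bolt wins 13–0.
Model S2 vs Model V: 5 to 8, Model V.
Model S2 vs Bolt: 0 for Model S2, 13 for Bolt — Bolt by 13–0.
Model V vs Bolt: 2 for Model V, 11 for Bolt — Bolt by 11–2.
Only Bolt has no losses; Bolt is the Condorcet winner.

Bolt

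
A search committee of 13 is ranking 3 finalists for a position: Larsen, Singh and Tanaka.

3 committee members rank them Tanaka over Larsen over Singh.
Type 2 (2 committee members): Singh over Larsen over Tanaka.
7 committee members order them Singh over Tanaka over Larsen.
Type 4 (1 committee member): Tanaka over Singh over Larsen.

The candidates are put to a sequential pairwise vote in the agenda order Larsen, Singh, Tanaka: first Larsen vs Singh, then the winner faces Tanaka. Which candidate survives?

Singh

Round 1: Larsen vs Singh — 3–10, Singh advances.
Round 2: Singh vs Tanaka — 9–4, Singh advances.
Singh survives the agenda.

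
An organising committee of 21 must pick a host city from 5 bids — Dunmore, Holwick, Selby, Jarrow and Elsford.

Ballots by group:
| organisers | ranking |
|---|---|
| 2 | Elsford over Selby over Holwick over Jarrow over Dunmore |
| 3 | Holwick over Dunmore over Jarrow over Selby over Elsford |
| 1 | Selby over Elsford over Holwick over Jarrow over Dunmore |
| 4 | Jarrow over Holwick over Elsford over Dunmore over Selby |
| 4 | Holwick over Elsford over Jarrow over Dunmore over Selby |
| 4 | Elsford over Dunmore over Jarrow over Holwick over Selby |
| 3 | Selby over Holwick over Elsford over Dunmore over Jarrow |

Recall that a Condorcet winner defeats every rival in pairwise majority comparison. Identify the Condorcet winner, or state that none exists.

Pairwise majorities:
Dunmore vs Holwick: Holwick wins 17–4.
Dunmore vs Selby: Dunmore, 15–6.
Dunmore vs Jarrow: Jarrow, 11–10.
Dunmore–Elsford: Elsford 18–3.
Holwick vs Selby: Holwick, 15–6.
Holwick vs Jarrow: 13 to 8, Holwick.
Holwick vs Elsford: 14 to 7, Holwick.
Selby vs Jarrow: Selby is ranked higher on 2+1+3 = 6 ballots, Jarrow on 15. Jarrow wins 15–6.
Selby vs Elsford: Elsford wins 14–7.
Jarrow vs Elsford: 3+4 = 7 for Jarrow, 14 for Elsford — Elsford by 14–7.
Holwick wins every pairwise contest, so Holwick is the Condorcet winner.

Holwick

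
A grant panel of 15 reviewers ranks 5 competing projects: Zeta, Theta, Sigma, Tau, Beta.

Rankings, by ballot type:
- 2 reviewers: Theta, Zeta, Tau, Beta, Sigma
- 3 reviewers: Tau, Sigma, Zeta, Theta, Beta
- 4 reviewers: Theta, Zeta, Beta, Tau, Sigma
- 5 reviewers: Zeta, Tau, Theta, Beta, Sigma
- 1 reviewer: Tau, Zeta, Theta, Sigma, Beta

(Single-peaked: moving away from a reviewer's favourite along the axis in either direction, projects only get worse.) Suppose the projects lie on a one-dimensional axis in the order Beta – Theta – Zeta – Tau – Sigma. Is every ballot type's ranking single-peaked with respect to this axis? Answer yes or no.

Axis positions: Beta=1, Theta=2, Zeta=3, Tau=4, Sigma=5.
Ballot type 1 (peak Theta at position 2): ranking walks positions 2-3-4-1-5, expanding outward from the peak — single-peaked.
Ballot type 2 (peak Tau at position 4): ranking walks positions 4-5-3-2-1, expanding outward from the peak — single-peaked.
Ballot type 3 (peak Theta at position 2): ranking walks positions 2-3-1-4-5, expanding outward from the peak — single-peaked.
Ballot type 4 (peak Zeta at position 3): ranking walks positions 3-4-2-1-5, expanding outward from the peak — single-peaked.
Ballot type 5 (peak Tau at position 4): ranking walks positions 4-3-2-5-1, expanding outward from the peak — single-peaked.
Every ranking is single-peaked on this axis.

yes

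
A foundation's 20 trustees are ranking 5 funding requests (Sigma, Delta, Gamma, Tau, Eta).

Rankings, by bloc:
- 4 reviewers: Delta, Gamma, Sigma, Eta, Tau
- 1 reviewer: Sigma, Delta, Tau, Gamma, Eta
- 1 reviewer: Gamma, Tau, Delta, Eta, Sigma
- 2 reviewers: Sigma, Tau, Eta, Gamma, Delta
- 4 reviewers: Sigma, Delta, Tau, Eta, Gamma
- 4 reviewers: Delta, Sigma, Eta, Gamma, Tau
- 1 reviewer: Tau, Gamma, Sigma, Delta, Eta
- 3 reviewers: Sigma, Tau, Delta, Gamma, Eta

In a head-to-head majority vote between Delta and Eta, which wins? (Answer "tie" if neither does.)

Delta

Ballots ranking Delta above Eta: 4 + 1 + 1 + 4 + 4 + 1 + 3 = 18.
Ballots ranking Eta above Delta: 20 − 18 = 2.
Delta wins the head-to-head 18–2.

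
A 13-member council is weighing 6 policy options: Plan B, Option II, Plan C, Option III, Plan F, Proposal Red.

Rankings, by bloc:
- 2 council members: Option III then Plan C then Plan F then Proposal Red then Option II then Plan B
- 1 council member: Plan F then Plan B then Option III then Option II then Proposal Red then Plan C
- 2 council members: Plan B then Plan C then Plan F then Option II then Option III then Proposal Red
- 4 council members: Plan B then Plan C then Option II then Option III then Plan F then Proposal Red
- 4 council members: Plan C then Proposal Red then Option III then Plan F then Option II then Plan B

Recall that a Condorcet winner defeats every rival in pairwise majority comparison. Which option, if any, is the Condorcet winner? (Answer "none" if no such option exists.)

none

Head-to-head results (13 council members):
Plan B vs Option II: 1+2+4 = 7 for Plan B, 6 for Option II — Plan B by 7–6.
Plan B vs Plan C: Plan B is ranked higher on 1+2+4 = 7 ballots, Plan C on 6. Plan B wins 7–6.
Plan B vs Option III: Plan B preferred on 1+2+4 = 7 ballots; Plan B wins 7–6.
Plan B vs Plan F: Plan B is ranked higher on 2+4 = 6 ballots, Plan F on 7. Plan F wins 7–6.
Plan B vs Proposal Red: 1+2+4 = 7 for Plan B, 6 for Proposal Red — Plan B by 7–6.
Option II vs Plan C: Option II is ranked higher on 1 ballot, Plan C on 12. Plan C wins 12–1.
Option II vs Option III: 2+4 = 6 for Option II, 7 for Option III — Option III by 7–6.
Option II vs Plan F: 4 to 9, Plan F.
Option II vs Proposal Red: 1+2+4 = 7 for Option II, 6 for Proposal Red — Option II by 7–6.
Plan C vs Option III: Plan C is ranked higher on 2+4+4 = 10 ballots, Option III on 3. Plan C wins 10–3.
Plan C vs Plan F: Plan C preferred on 2+2+4+4 = 12 ballots; Plan C wins 12–1.
Plan C vs Proposal Red: Plan C preferred on 2+2+4+4 = 12 ballots; Plan C wins 12–1.
Option III vs Plan F: Option III preferred on 2+4+4 = 10 ballots; Option III wins 10–3.
Option III vs Proposal Red: 2+1+2+4 = 9 for Option III, 4 for Proposal Red — Option III by 9–4.
Plan F vs Proposal Red: 2+1+2+4 = 9 for Plan F, 4 for Proposal Red — Plan F by 9–4.
Every option loses at least once (Plan B loses to Plan F; Option II loses to Plan B; Plan C loses to Plan B; Option III loses to Plan B; Plan F loses to Plan C; Proposal Red loses to Plan B). The majority relation contains the cycle Plan B → Plan C → Plan F → Plan B, so there is no Condorcet winner.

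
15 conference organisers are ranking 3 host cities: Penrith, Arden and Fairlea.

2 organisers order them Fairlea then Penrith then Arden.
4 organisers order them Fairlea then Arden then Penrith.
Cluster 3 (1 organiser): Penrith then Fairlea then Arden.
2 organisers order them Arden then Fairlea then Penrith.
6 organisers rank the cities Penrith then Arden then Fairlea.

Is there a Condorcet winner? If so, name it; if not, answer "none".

none

Head-to-head results (15 organisers):
Penrith vs Arden: Penrith preferred on 2+1+6 = 9 ballots; Penrith wins 9–6.
Penrith vs Fairlea: 1+6 = 7 for Penrith, 8 for Fairlea — Fairlea by 8–7.
Arden vs Fairlea: 8 to 7, Arden.
No city is unbeaten: Penrith loses to Fairlea; Arden loses to Penrith; Fairlea loses to Arden. In particular Penrith → Arden → Fairlea → Penrith is a majority cycle — no Condorcet winner exists.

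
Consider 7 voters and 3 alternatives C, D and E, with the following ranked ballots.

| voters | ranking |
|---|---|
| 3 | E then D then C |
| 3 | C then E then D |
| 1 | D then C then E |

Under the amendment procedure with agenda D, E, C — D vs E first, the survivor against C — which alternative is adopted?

C

Round 1: D vs E — 1–6, E advances.
Round 2: E vs C — 3–4, C advances.
The agenda winner is C.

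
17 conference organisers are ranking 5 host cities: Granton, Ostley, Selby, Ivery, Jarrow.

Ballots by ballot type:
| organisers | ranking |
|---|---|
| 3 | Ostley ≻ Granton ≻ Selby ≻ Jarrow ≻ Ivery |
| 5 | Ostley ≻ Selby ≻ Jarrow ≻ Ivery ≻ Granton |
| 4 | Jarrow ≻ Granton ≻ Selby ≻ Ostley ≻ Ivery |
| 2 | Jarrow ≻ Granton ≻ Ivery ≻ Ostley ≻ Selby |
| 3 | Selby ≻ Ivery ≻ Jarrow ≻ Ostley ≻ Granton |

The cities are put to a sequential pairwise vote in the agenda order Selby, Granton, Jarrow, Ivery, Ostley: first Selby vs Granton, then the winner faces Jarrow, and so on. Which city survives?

Jarrow

Round 1: Selby vs Granton — 8–9, Granton advances.
Round 2: Granton vs Jarrow — 3–14, Jarrow advances.
Round 3: Jarrow vs Ivery — 14–3, Jarrow advances.
Round 4: Jarrow vs Ostley — 9–8, Jarrow advances.
Jarrow survives the agenda.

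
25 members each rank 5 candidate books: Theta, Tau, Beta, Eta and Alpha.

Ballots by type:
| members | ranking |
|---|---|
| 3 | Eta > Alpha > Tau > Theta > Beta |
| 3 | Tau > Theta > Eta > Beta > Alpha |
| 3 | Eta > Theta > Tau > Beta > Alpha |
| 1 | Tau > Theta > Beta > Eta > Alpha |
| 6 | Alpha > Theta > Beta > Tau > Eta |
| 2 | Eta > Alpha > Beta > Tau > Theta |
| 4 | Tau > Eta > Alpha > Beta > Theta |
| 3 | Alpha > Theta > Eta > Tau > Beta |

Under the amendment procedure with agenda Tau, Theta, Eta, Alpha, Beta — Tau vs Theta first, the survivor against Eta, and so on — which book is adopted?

Round 1: Tau vs Theta — 13–12, Tau advances.
Round 2: Tau vs Eta — 14–11, Tau advances.
Round 3: Tau vs Alpha — 11–14, Alpha advances.
Round 4: Alpha vs Beta — 18–7, Alpha advances.
Alpha survives the agenda.

Alpha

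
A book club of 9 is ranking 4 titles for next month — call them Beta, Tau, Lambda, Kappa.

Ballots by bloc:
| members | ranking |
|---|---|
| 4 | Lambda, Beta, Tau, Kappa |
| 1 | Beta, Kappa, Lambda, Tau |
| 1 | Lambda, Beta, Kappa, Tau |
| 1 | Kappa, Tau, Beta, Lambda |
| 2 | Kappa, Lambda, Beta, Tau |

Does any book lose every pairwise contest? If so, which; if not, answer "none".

Pairwise majorities:
Beta vs Tau: Beta wins 8–1.
Beta vs Lambda: Lambda wins 7–2.
Beta vs Kappa: 6 to 3, Beta.
Tau–Lambda: Lambda 8–1.
Tau–Kappa: Kappa 5–4.
Lambda vs Kappa: Lambda, 5–4.
Tau is beaten in every head-to-head and is the Condorcet loser.

Tau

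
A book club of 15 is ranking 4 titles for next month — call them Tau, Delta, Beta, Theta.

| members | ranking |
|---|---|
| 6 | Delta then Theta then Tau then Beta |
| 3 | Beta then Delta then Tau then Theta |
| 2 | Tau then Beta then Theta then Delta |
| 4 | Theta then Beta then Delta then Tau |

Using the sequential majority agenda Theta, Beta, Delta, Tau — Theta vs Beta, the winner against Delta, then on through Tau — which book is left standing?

Delta

Round 1: Theta vs Beta — 10–5, Theta advances.
Round 2: Theta vs Delta — 6–9, Delta advances.
Round 3: Delta vs Tau — 13–2, Delta advances.
Delta survives the agenda.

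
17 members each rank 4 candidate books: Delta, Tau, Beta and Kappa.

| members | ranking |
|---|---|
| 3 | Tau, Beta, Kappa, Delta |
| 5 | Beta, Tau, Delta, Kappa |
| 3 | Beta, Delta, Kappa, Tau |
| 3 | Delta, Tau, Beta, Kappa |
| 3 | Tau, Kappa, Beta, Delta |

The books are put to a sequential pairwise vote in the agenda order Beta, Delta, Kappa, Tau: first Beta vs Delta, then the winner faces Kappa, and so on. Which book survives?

Tau

Round 1: Beta vs Delta — 14–3, Beta advances.
Round 2: Beta vs Kappa — 14–3, Beta advances.
Round 3: Beta vs Tau — 8–9, Tau advances.
The agenda winner is Tau.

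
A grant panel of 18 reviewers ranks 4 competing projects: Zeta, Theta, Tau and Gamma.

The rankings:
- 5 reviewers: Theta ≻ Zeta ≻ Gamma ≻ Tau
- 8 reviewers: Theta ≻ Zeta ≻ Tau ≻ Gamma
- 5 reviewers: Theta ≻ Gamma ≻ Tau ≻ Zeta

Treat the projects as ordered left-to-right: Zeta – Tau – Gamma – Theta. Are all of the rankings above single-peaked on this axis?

no

Axis positions: Zeta=1, Tau=2, Gamma=3, Theta=4.
Ballot type 1: ranking walks positions 4-1-3-2; Zeta is ranked above Gamma even though Gamma lies between Zeta and the peak Theta on the axis — preferences dip and rise again. Not single-peaked.
Ballot type 2: ranking walks positions 4-1-2-3; Zeta is ranked above Gamma even though Gamma lies between Zeta and the peak Theta on the axis — preferences dip and rise again. Not single-peaked.
Ballot type 3 (peak Theta at position 4): ranking walks positions 4-3-2-1, expanding outward from the peak — single-peaked.
Ballot type 1 violates single-peakedness, so the profile is not single-peaked on this axis.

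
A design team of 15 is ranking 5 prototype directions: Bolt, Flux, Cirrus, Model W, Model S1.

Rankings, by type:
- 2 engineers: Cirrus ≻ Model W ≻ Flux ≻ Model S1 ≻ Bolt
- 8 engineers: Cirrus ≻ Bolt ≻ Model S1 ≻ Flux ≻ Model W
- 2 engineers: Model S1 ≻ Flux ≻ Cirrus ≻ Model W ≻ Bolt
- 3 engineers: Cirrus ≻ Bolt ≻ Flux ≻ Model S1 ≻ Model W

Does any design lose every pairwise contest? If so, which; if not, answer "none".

Model W

Head-to-head results (15 engineers):
Bolt–Flux: Bolt 11–4.
Bolt vs Cirrus: 0 for Bolt, 15 for Cirrus — Cirrus by 15–0.
Bolt vs Model W: Bolt, 11–4.
Bolt vs Model S1: Bolt preferred on 8+3 = 11 ballots; Bolt wins 11–4.
Flux vs Cirrus: Cirrus, 13–2.
Flux vs Model W: Flux wins 13–2.
Flux vs Model S1: Model S1, 10–5.
Cirrus vs Model W: Cirrus wins 15–0.
Cirrus vs Model S1: Cirrus wins 13–2.
Model W vs Model S1: 2 to 13, Model S1.
Model W is beaten in every head-to-head and is the Condorcet loser.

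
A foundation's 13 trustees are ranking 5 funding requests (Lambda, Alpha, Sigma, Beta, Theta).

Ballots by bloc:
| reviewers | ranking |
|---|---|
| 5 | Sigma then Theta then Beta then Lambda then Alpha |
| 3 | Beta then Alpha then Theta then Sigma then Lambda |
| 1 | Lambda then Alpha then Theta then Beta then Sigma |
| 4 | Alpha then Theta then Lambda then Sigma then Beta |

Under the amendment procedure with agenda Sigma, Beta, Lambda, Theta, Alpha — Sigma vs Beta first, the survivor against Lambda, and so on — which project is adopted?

Round 1: Sigma vs Beta — 9–4, Sigma advances.
Round 2: Sigma vs Lambda — 8–5, Sigma advances.
Round 3: Sigma vs Theta — 5–8, Theta advances.
Round 4: Theta vs Alpha — 5–8, Alpha advances.
Alpha survives the agenda.

Alpha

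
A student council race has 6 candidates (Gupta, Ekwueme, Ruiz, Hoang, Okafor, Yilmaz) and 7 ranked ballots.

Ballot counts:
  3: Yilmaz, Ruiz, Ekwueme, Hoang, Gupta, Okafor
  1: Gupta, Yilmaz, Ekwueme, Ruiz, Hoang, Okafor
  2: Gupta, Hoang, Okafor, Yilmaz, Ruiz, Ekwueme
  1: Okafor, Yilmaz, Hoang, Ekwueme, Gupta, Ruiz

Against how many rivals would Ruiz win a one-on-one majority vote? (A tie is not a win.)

3

Ruiz against each rival (7 voters):
Ruiz vs Gupta: Ruiz is ranked higher on 3 ballots, Gupta on 4. Gupta wins 4–3.
Ruiz vs Ekwueme: Ruiz is ranked higher on 3+2 = 5 ballots, Ekwueme on 2. Ruiz wins 5–2.
Ruiz vs Hoang: Ruiz preferred on 3+1 = 4 ballots; Ruiz wins 4–3.
Ruiz vs Okafor: 4 to 3, Ruiz.
Ruiz vs Yilmaz: Ruiz is ranked higher on 0 ballots, Yilmaz on 7. Yilmaz wins 7–0.
Ruiz beats Ekwueme, Hoang, Okafor; loses to Gupta, Yilmaz — 3 pairwise wins.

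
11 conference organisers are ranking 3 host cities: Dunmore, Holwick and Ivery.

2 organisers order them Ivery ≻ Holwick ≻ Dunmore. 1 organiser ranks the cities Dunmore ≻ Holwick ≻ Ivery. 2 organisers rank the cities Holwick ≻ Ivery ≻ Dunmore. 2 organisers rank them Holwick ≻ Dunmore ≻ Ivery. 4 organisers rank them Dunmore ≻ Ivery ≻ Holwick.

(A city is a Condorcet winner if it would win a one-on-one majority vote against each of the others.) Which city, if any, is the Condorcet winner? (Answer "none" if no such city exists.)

none

Head-to-head results (11 organisers):
Dunmore vs Holwick: Holwick wins 6–5.
Dunmore–Ivery: Dunmore 7–4.
Holwick vs Ivery: Ivery, 6–5.
No city is unbeaten: Dunmore loses to Holwick; Holwick loses to Ivery; Ivery loses to Dunmore. In particular Dunmore beats Ivery beats Holwick beats Dunmore is a majority cycle — no Condorcet winner exists.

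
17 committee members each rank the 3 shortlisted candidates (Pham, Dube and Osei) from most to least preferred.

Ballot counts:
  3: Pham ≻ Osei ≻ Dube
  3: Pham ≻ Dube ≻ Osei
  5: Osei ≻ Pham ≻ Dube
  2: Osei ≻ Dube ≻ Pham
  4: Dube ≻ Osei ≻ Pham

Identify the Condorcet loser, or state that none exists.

Dube

Head-to-head results (17 committee members):
Pham vs Dube: 11 to 6, Pham.
Pham vs Osei: Pham preferred on 3+3 = 6 ballots; Osei wins 11–6.
Dube vs Osei: Osei wins 10–7.
Dube is beaten in every head-to-head and is the Condorcet loser.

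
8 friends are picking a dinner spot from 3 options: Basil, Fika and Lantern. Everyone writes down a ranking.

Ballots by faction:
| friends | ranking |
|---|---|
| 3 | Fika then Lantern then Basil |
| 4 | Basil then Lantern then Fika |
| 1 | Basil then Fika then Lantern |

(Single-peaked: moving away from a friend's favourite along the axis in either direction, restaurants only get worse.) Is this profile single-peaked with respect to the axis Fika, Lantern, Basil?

no

Axis positions: Fika=1, Lantern=2, Basil=3.
Faction 1 (peak Fika at position 1): ranking walks positions 1-2-3, expanding outward from the peak — single-peaked.
Faction 2 (peak Basil at position 3): ranking walks positions 3-2-1, expanding outward from the peak — single-peaked.
Faction 3: ranking walks positions 3-1-2; Fika is ranked above Lantern even though Lantern lies between Fika and the peak Basil on the axis — preferences dip and rise again. Not single-peaked.
Faction 3 violates single-peakedness, so the profile is not single-peaked on this axis.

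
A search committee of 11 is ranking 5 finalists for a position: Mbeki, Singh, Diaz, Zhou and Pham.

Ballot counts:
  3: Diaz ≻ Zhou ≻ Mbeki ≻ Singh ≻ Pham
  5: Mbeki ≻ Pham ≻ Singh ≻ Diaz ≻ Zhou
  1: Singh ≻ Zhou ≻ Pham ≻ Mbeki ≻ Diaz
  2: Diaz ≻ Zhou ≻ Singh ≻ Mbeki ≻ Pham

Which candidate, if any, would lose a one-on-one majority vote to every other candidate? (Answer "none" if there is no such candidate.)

none

Pairwise majorities:
Mbeki vs Singh: Mbeki, 8–3.
Mbeki vs Diaz: Mbeki wins 6–5.
Mbeki–Zhou: Zhou 6–5.
Mbeki vs Pham: Mbeki, 10–1.
Singh vs Diaz: Singh is ranked higher on 5+1 = 6 ballots, Diaz on 5. Singh wins 6–5.
Singh vs Zhou: Singh, 6–5.
Singh vs Pham: Singh is ranked higher on 3+1+2 = 6 ballots, Pham on 5. Singh wins 6–5.
Diaz vs Zhou: 3+5+2 = 10 for Diaz, 1 for Zhou — Diaz by 10–1.
Diaz–Pham: Pham 6–5.
Zhou vs Pham: Zhou is ranked higher on 3+1+2 = 6 ballots, Pham on 5. Zhou wins 6–5.
Every candidate wins at least one matchup (Mbeki beats Singh; Singh beats Diaz; Diaz beats Zhou; Zhou beats Mbeki; Pham beats Diaz), so there is no Condorcet loser.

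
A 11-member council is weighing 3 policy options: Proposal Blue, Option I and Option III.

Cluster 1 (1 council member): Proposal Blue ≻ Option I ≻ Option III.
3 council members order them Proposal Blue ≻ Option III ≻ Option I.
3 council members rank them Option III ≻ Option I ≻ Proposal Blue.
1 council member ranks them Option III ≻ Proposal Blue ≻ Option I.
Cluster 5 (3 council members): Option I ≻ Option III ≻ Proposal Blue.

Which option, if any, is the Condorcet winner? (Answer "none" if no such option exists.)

Check each pair by majority over 11 ballots:
Proposal Blue vs Option I: Option I, 6–5.
Proposal Blue vs Option III: Option III wins 7–4.
Option I vs Option III: 1+3 = 4 for Option I, 7 for Option III — Option III by 7–4.
Option III defeats every rival head-to-head and is the Condorcet winner.

Option III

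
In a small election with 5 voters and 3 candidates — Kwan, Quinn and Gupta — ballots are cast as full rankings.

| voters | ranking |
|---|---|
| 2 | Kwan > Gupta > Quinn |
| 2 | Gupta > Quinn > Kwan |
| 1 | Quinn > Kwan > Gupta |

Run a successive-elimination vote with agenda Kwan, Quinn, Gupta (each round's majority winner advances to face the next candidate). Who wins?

Round 1: Kwan vs Quinn — 2–3, Quinn advances.
Round 2: Quinn vs Gupta — 1–4, Gupta advances.
Gupta survives the agenda.

Gupta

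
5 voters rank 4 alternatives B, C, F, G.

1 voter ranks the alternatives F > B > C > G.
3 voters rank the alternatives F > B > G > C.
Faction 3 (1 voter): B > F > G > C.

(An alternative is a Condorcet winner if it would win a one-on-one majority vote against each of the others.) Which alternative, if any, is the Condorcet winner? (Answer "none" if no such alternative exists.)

F

Pairwise majorities:
B–C: B 5–0.
B vs F: B preferred on 1 ballot; F wins 4–1.
B vs G: B wins 5–0.
C vs F: F wins 5–0.
C vs G: 1 for C, 4 for G — G by 4–1.
F vs G: F, 5–0.
F beats each of B, C, G — F is the Condorcet winner.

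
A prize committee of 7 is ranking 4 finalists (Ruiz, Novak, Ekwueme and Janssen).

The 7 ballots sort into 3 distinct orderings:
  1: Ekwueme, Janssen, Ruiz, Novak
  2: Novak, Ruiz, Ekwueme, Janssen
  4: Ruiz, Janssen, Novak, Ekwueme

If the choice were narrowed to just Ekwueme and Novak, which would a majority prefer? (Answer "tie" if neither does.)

Novak

Ballots ranking Ekwueme above Novak: 1.
Ballots ranking Novak above Ekwueme: 7 − 1 = 6.
Novak wins the head-to-head 6–1.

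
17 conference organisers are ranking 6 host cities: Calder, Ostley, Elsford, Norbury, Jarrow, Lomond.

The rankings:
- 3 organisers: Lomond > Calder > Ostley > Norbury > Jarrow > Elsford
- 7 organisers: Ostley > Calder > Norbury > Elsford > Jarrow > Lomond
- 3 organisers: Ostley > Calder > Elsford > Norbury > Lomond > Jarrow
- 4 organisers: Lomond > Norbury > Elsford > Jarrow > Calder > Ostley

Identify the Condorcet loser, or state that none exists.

Jarrow

Pairwise majorities:
Calder vs Ostley: 7 to 10, Ostley.
Calder vs Elsford: Calder preferred on 3+7+3 = 13 ballots; Calder wins 13–4.
Calder vs Norbury: Calder wins 13–4.
Calder vs Jarrow: 3+7+3 = 13 for Calder, 4 for Jarrow — Calder by 13–4.
Calder vs Lomond: Calder wins 10–7.
Ostley vs Elsford: Ostley preferred on 3+7+3 = 13 ballots; Ostley wins 13–4.
Ostley vs Norbury: Ostley, 13–4.
Ostley vs Jarrow: Ostley is ranked higher on 3+7+3 = 13 ballots, Jarrow on 4. Ostley wins 13–4.
Ostley–Lomond: Ostley 10–7.
Elsford vs Norbury: Elsford is ranked higher on 3 ballots, Norbury on 14. Norbury wins 14–3.
Elsford vs Jarrow: Elsford, 14–3.
Elsford vs Lomond: Elsford wins 10–7.
Norbury vs Jarrow: Norbury, 17–0.
Norbury–Lomond: Norbury 10–7.
Jarrow vs Lomond: Jarrow preferred on 7 ballots; Lomond wins 10–7.
Jarrow loses to every other city — it is the Condorcet loser.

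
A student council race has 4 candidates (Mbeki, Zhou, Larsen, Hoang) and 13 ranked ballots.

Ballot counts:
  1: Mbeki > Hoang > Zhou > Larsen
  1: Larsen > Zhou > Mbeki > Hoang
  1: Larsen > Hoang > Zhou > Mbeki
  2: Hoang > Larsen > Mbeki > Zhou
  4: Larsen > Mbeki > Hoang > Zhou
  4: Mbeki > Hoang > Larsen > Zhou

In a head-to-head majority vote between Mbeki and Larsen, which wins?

Larsen

Ballots ranking Mbeki above Larsen: 1 + 4 = 5.
Ballots ranking Larsen above Mbeki: 13 − 5 = 8.
Larsen wins the head-to-head 8–5.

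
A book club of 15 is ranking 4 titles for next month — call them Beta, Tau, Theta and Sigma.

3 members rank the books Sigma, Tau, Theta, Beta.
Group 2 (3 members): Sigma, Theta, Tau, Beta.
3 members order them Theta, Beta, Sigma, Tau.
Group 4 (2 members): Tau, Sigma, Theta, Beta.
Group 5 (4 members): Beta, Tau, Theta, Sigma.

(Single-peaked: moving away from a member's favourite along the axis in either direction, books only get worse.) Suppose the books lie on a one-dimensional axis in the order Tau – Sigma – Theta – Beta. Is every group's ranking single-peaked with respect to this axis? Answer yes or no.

Axis positions: Tau=1, Sigma=2, Theta=3, Beta=4.
Group 1 (peak Sigma at position 2): ranking walks positions 2-1-3-4, expanding outward from the peak — single-peaked.
Group 2 (peak Sigma at position 2): ranking walks positions 2-3-1-4, expanding outward from the peak — single-peaked.
Group 3 (peak Theta at position 3): ranking walks positions 3-4-2-1, expanding outward from the peak — single-peaked.
Group 4 (peak Tau at position 1): ranking walks positions 1-2-3-4, expanding outward from the peak — single-peaked.
Group 5: ranking walks positions 4-1-3-2; Tau is ranked above Theta even though Theta lies between Tau and the peak Beta on the axis — preferences dip and rise again. Not single-peaked.
Group 5 violates single-peakedness, so the profile is not single-peaked on this axis.

no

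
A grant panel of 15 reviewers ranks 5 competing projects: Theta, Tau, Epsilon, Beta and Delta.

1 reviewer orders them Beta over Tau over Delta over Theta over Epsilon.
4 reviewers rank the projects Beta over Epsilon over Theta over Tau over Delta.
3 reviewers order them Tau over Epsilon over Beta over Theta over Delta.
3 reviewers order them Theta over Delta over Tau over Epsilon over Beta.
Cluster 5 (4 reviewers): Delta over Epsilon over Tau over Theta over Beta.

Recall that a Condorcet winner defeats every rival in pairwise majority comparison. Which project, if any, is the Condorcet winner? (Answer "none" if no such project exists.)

none

Check each pair by majority over 15 ballots:
Theta vs Tau: 7 to 8, Tau.
Theta vs Epsilon: 4 to 11, Epsilon.
Theta vs Beta: Theta is ranked higher on 3+4 = 7 ballots, Beta on 8. Beta wins 8–7.
Theta vs Delta: Theta is ranked higher on 4+3+3 = 10 ballots, Delta on 5. Theta wins 10–5.
Tau vs Epsilon: 1+3+3 = 7 for Tau, 8 for Epsilon — Epsilon by 8–7.
Tau vs Beta: 3+3+4 = 10 for Tau, 5 for Beta — Tau by 10–5.
Tau vs Delta: Tau is ranked higher on 1+4+3 = 8 ballots, Delta on 7. Tau wins 8–7.
Epsilon vs Beta: 10 to 5, Epsilon.
Epsilon vs Delta: 4+3 = 7 for Epsilon, 8 for Delta — Delta by 8–7.
Beta vs Delta: 8 to 7, Beta.
Each project drops at least one matchup (Theta loses to Tau; Tau loses to Epsilon; Epsilon loses to Delta; Beta loses to Tau; Delta loses to Theta); the cycle Theta → Delta → Epsilon → Theta rules out a Condorcet winner.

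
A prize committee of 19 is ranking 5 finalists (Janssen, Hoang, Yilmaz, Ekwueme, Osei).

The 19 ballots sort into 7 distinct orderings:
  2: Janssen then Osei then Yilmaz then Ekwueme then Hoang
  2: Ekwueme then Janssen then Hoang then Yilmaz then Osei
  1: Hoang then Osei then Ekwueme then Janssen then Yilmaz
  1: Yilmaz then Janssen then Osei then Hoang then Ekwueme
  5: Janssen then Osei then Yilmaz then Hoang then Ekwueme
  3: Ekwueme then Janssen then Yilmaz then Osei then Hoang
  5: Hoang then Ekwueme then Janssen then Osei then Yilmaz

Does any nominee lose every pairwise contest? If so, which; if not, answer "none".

Pairwise majorities:
Janssen vs Hoang: Janssen is ranked higher on 2+2+1+5+3 = 13 ballots, Hoang on 6. Janssen wins 13–6.
Janssen–Yilmaz: Janssen 18–1.
Janssen–Ekwueme: Ekwueme 11–8.
Janssen–Osei: Janssen 18–1.
Hoang–Yilmaz: Yilmaz 11–8.
Hoang vs Ekwueme: 1+1+5+5 = 12 for Hoang, 7 for Ekwueme — Hoang by 12–7.
Hoang vs Osei: Osei wins 11–8.
Yilmaz vs Ekwueme: Ekwueme, 11–8.
Yilmaz vs Osei: Yilmaz preferred on 2+1+3 = 6 ballots; Osei wins 13–6.
Ekwueme vs Osei: 10 to 9, Ekwueme.
Every nominee wins at least one matchup (Janssen beats Hoang; Hoang beats Ekwueme; Yilmaz beats Hoang; Ekwueme beats Janssen; Osei beats Hoang), so there is no Condorcet loser.

none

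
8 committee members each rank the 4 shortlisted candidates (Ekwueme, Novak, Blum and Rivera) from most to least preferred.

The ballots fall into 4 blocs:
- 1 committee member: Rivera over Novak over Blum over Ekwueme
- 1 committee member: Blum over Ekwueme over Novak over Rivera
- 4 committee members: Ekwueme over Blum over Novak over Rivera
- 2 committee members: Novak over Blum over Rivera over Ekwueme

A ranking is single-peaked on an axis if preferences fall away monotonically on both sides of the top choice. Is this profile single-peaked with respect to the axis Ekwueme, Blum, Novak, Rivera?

yes

Axis positions: Ekwueme=1, Blum=2, Novak=3, Rivera=4.
Bloc 1 (peak Rivera at position 4): ranking walks positions 4-3-2-1, expanding outward from the peak — single-peaked.
Bloc 2 (peak Blum at position 2): ranking walks positions 2-1-3-4, expanding outward from the peak — single-peaked.
Bloc 3 (peak Ekwueme at position 1): ranking walks positions 1-2-3-4, expanding outward from the peak — single-peaked.
Bloc 4 (peak Novak at position 3): ranking walks positions 3-2-4-1, expanding outward from the peak — single-peaked.
Every ranking is single-peaked on this axis.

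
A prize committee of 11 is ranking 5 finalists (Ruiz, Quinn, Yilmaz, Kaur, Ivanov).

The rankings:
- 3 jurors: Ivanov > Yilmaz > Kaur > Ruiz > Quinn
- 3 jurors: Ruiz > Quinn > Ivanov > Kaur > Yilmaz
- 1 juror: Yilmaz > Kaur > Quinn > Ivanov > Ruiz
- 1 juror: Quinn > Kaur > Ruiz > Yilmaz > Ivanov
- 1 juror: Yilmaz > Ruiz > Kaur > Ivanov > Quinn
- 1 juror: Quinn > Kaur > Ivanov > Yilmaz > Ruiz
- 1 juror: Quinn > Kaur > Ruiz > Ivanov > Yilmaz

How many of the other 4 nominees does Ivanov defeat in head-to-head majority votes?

Ivanov against each rival (11 jurors):
Ivanov vs Ruiz: 5 to 6, Ruiz.
Ivanov vs Quinn: Quinn, 7–4.
Ivanov vs Yilmaz: Ivanov preferred on 3+3+1+1 = 8 ballots; Ivanov wins 8–3.
Ivanov–Kaur: Ivanov 6–5.
Ivanov beats Yilmaz, Kaur; loses to Ruiz, Quinn — 2 pairwise wins.

2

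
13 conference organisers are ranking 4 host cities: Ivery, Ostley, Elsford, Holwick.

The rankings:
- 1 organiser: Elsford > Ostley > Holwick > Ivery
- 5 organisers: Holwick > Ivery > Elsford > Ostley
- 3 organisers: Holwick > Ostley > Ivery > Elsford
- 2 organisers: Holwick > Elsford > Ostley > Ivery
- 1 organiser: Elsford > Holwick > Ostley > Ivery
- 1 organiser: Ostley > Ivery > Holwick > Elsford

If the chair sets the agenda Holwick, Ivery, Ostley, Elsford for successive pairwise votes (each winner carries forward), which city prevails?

Round 1: Holwick vs Ivery — 12–1, Holwick advances.
Round 2: Holwick vs Ostley — 11–2, Holwick advances.
Round 3: Holwick vs Elsford — 11–2, Holwick advances.
Holwick survives the agenda.

Holwick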